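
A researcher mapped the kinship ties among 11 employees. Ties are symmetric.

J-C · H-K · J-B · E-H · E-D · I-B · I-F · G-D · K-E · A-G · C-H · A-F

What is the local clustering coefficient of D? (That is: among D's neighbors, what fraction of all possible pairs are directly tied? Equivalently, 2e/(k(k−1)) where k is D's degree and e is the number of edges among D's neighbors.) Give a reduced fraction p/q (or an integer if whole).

D's neighbors: E and G (k = 2).
Possible neighbor pairs: C(2,2) = 1. Edges among them: none → e = 0.
Clustering(D) = 0/1.

0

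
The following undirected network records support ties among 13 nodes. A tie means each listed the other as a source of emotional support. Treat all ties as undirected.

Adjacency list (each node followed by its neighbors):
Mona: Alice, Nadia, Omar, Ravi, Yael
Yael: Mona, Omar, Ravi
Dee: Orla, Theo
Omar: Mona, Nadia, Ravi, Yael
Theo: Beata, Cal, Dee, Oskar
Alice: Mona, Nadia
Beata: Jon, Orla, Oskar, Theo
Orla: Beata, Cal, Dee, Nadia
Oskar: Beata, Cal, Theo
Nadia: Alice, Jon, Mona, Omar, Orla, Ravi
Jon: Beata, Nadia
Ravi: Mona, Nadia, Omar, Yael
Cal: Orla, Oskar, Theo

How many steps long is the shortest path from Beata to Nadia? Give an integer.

One shortest route is Beata – Jon – Nadia, which uses 2 edges, and Beata and Nadia are not directly tied, so nothing shorter exists. So d(Beata,Nadia) = 2.

2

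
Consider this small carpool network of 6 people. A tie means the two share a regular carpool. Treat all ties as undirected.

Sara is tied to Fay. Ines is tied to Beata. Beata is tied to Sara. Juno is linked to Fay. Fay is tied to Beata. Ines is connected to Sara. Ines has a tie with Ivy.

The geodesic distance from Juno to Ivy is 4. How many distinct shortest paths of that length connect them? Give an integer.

2

The shortest distance is 4. The length-4 paths are: Juno–Fay–Sara–Ines–Ivy; Juno–Fay–Beata–Ines–Ivy.
That gives 2 distinct shortest paths.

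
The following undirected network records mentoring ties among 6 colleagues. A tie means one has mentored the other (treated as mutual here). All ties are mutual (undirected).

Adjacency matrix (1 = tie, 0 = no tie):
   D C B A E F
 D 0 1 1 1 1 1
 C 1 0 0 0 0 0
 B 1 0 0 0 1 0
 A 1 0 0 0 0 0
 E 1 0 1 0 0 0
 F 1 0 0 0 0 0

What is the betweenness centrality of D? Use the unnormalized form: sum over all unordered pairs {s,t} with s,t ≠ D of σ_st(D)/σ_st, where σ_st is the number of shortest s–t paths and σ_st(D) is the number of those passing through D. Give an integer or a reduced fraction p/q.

9

Pairs whose geodesics pass through D — C–B: 1; C–A: 1; C–E: 1; C–F: 1; B–A: 1; B–F: 1; A–E: 1; A–F: 1; E–F: 1.
All other pairs contribute 0.
Summing the contributions gives betweenness(D) = 9.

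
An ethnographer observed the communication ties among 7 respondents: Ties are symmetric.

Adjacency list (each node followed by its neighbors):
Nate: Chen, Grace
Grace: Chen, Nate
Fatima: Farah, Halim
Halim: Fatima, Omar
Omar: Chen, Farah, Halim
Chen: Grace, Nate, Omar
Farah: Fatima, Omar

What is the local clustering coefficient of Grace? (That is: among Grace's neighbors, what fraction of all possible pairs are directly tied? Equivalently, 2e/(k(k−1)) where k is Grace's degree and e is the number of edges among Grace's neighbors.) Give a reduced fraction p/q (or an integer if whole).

1

Grace's neighbors: Chen and Nate (k = 2).
Possible neighbor pairs: C(2,2) = 1. Edges among them: Chen–Nate → e = 1.
Clustering(Grace) = 1/1.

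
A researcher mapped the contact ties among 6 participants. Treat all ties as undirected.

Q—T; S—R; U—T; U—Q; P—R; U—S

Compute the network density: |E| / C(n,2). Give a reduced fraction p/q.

2/5

There are 6 edges and 6 nodes, so the maximum possible is C(6,2) = 15.
Density = 6/15 = 2/5.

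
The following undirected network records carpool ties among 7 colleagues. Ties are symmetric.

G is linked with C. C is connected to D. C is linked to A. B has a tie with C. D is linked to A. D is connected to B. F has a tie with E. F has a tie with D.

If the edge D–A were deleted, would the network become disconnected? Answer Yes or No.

Even without that edge, D still reaches A via D – C – A, so the network stays connected. Not a bridge.

No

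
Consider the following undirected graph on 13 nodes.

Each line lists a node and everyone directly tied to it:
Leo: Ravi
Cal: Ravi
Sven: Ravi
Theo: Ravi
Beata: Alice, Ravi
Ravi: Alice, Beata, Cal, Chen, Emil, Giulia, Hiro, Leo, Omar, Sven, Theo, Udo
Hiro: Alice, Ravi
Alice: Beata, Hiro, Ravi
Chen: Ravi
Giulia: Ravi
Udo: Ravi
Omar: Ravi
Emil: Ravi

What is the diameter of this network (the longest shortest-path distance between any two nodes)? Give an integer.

Eccentricity of each node (its greatest distance to any other): Alice:2, Beata:2, Cal:2, Chen:2, Emil:2, Giulia:2, Hiro:2, Leo:2, Omar:2, Ravi:1, Sven:2, Theo:2, Udo:2.
The maximum eccentricity is 2, realized for instance by the pair Theo–Udo via Theo – Ravi – Udo. So the diameter is 2.

2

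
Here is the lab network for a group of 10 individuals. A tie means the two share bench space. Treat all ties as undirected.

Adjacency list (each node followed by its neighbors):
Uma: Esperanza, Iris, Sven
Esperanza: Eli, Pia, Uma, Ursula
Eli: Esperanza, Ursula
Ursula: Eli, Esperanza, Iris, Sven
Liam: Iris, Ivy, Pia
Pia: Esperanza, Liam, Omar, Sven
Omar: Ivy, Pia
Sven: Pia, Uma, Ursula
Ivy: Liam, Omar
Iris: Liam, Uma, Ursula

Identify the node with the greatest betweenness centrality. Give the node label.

Pia

Unnormalized betweenness of each node: Eli:0, Esperanza:13/2, Iris:31/6, Ivy:1, Liam:43/6, Omar:11/6, Pia:23/2, Sven:7/3, Uma:4/3, Ursula:25/6.
Pia has the largest value, 23/2, making it the main broker — the node through which the most shortest paths run.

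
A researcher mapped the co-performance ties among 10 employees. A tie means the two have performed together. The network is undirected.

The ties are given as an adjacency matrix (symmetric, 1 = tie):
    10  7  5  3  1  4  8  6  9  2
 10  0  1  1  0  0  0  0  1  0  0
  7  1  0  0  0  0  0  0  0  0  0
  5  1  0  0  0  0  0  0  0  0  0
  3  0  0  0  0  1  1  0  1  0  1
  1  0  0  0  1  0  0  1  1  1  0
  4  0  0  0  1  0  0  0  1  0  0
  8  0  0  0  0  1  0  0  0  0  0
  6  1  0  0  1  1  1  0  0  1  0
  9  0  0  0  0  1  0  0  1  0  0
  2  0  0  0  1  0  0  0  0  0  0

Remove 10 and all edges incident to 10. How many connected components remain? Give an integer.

3

Without 10, the remaining ties split the others into: {7}; {5}; {1, 2, 3, 4, 6, 8, 9}.
That's 3 separate components.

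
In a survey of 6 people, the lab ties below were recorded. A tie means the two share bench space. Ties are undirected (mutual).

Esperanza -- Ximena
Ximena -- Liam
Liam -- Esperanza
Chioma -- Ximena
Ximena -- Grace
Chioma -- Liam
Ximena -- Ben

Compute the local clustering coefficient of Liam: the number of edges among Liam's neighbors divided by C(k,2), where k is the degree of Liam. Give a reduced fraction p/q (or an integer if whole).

Liam's neighbors: Chioma, Esperanza, and Ximena (k = 3).
Possible neighbor pairs: C(3,2) = 3. Edges among them: Chioma–Ximena, Esperanza–Ximena → e = 2.
Clustering(Liam) = 2/3.

2/3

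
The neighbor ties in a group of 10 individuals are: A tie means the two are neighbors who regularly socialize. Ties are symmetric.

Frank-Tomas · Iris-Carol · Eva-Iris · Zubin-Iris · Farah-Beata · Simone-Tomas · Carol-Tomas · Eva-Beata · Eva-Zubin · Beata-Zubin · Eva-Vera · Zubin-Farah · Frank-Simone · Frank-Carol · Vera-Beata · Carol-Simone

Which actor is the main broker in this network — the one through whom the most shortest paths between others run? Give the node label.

Unnormalized betweenness of each node: Beata:2, Carol:18, Eva:8, Farah:0, Frank:0, Iris:20, Simone:0, Tomas:0, Vera:0, Zubin:8.
Iris has the largest value, 20, making it the main broker — the node through which the most shortest paths run.

Iris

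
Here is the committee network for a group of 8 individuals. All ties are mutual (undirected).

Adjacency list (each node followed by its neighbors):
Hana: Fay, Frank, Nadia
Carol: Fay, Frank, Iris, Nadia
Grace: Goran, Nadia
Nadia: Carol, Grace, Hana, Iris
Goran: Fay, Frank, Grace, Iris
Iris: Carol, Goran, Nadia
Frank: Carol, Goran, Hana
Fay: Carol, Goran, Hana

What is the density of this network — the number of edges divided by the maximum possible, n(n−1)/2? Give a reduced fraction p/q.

13/28

There are 13 edges and 8 nodes, so the maximum possible is C(8,2) = 28.
Density = 13/28.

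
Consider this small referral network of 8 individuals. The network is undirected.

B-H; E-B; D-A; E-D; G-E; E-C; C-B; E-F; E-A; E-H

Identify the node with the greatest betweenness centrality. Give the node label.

Unnormalized betweenness of each node: A:0, B:1/2, C:0, D:0, E:35/2, F:0, G:0, H:0.
E has the largest value, 35/2, making it the main broker — the node through which the most shortest paths run.

E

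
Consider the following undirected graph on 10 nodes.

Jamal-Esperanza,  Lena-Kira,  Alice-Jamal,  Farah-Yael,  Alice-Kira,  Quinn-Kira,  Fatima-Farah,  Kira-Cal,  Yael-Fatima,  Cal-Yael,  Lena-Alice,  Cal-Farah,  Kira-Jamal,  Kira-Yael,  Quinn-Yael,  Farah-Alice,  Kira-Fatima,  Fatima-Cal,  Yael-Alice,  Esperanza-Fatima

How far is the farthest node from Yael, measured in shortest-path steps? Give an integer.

2

Distances from Yael: Alice:1, Cal:1, Esperanza:2, Farah:1, Fatima:1, Jamal:2, Kira:1, Lena:2, Quinn:1.
The largest is 2 (to Lena, Jamal, and Esperanza), so the eccentricity of Yael is 2.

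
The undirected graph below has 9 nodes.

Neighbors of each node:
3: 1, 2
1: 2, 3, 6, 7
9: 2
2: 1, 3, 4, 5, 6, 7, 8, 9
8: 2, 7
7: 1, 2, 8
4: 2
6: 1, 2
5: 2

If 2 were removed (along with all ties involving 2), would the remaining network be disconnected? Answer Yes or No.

Removing 2 leaves {5} with no path to {1, 3, 6, 7, and 8}, so the network splits into 4 components. 2 is a cut vertex.

Yes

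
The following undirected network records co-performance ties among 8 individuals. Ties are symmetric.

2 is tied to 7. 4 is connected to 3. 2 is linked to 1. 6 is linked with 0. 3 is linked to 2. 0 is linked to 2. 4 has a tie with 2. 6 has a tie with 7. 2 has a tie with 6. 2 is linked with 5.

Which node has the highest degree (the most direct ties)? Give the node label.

Degrees — 0:2, 1:1, 2:7, 3:2, 4:2, 5:1, 6:3, 7:2.
The maximum is 7, attained only by 2.

2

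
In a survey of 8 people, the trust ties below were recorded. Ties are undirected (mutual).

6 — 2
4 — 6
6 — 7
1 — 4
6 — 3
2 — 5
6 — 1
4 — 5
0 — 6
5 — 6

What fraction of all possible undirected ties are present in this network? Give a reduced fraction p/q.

5/14

There are 10 edges and 8 nodes, so the maximum possible is C(8,2) = 28.
Density = 10/28 = 5/14.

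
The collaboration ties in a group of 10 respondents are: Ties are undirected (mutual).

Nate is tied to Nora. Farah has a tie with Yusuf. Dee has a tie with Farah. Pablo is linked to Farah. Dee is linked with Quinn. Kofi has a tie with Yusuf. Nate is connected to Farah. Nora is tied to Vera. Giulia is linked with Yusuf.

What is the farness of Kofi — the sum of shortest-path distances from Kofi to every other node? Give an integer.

27

Distances from Kofi: Dee:3, Farah:2, Giulia:2, Nate:3, Nora:4, Pablo:3, Quinn:4, Vera:5, Yusuf:1.
Sum = 3 + 2 + 2 + 3 + 4 + 3 + 4 + 5 + 1 = 27.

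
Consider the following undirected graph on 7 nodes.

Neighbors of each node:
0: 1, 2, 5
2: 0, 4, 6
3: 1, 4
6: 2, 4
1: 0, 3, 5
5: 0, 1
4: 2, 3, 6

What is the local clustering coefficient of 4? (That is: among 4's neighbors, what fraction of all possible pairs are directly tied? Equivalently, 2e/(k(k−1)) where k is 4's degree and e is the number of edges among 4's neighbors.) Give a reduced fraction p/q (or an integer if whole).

1/3

4's neighbors: 2, 3, and 6 (k = 3).
Possible neighbor pairs: C(3,2) = 3. Edges among them: 2–6 → e = 1.
Clustering(4) = 1/3.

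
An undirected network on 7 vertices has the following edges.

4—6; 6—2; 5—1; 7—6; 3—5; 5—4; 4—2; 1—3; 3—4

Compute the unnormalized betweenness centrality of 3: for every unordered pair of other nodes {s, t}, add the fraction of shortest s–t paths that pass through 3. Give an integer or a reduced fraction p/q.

2

Pairs whose geodesics pass through 3 — 1–4: 1/2; 1–7: 1/2; 1–2: 1/2; 1–6: 1/2.
All other pairs contribute 0.
Summing the contributions gives betweenness(3) = 2.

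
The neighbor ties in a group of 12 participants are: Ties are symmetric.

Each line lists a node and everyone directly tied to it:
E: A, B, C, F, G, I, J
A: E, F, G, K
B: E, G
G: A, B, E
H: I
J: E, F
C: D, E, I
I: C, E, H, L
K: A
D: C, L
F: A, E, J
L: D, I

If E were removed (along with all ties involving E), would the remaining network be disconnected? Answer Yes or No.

Removing E leaves {A, B, F, G, J, and K} with no path to {C, D, H, I, and L}, so the network splits into 2 components. E is a cut vertex.

Yes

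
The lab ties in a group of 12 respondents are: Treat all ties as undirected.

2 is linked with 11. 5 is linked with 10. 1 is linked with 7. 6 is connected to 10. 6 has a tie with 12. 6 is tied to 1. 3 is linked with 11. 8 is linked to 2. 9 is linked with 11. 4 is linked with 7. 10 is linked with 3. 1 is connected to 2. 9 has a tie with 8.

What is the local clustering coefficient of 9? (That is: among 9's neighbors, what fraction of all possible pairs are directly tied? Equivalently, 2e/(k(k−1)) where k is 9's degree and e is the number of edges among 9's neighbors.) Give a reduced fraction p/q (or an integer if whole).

9's neighbors: 8 and 11 (k = 2).
Possible neighbor pairs: C(2,2) = 1. Edges among them: none → e = 0.
Clustering(9) = 0/1.

0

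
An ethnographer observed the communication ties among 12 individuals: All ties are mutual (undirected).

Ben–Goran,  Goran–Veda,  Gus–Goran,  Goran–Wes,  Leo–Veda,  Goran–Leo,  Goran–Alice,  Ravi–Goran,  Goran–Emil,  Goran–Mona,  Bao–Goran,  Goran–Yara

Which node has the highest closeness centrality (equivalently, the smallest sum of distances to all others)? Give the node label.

Goran

Farness (sum of distances to all others) for each node — Alice:21, Bao:21, Ben:21, Emil:21, Goran:11, Gus:21, Leo:20, Mona:21, Ravi:21, Veda:20, Wes:21, Yara:21.
The smallest farness is 11, for Goran, so Goran has the highest closeness.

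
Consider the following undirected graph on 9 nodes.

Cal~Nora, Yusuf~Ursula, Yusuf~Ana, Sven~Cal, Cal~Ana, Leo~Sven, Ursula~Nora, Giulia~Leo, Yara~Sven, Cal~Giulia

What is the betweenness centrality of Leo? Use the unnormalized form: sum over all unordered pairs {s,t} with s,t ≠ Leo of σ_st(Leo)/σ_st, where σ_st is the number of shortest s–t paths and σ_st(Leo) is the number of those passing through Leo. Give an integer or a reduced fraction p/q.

1

Pairs whose geodesics pass through Leo — Sven–Giulia: 1/2; Yara–Giulia: 1/2.
All other pairs contribute 0.
Summing the contributions gives betweenness(Leo) = 1.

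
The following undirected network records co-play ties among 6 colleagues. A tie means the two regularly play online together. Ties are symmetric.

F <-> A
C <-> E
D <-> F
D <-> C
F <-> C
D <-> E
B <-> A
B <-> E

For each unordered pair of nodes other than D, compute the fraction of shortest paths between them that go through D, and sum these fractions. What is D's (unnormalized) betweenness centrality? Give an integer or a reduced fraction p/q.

Pairs whose geodesics pass through D — E–F: 1/2.
All other pairs contribute 0.
Summing the contributions gives betweenness(D) = 1/2.

1/2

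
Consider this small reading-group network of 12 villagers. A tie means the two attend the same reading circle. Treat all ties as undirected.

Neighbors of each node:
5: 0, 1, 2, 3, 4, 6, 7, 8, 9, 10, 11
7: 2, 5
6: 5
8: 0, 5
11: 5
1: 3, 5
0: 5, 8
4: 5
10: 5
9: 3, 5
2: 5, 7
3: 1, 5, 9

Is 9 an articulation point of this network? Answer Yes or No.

No

Even without 9, every remaining node can still reach every other (the residual graph is connected), so 9 is not a cut vertex.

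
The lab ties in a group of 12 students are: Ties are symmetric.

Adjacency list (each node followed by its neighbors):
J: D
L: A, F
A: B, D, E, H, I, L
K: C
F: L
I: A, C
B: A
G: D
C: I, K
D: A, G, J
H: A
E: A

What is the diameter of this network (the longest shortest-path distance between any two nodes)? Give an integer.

5

Eccentricity of each node (its greatest distance to any other): A:3, B:4, C:4, D:4, E:4, F:5, G:5, H:4, I:3, J:5, K:5, L:4.
The maximum eccentricity is 5, realized for instance by the pair K–J via K – C – I – A – D – J. So the diameter is 5.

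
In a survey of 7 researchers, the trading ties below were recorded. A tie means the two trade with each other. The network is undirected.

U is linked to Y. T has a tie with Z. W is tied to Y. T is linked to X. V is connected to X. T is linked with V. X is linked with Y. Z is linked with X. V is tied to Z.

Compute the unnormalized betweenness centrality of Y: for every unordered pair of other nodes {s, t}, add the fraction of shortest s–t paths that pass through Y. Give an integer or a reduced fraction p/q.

9

Pairs whose geodesics pass through Y — X–U: 1; X–W: 1; V–U: 1; V–W: 1; T–U: 1; T–W: 1; Z–U: 1; Z–W: 1; U–W: 1.
All other pairs contribute 0.
Summing the contributions gives betweenness(Y) = 9.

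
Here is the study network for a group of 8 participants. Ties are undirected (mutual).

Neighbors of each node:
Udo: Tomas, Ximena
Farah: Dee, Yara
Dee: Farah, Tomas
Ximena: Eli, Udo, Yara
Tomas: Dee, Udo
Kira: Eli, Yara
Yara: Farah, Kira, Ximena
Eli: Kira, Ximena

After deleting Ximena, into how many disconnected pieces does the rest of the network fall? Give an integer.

Ximena's neighbors (Eli, Udo, and Yara) remain reachable from one another through other ties, so the rest of the network stays in one piece.

1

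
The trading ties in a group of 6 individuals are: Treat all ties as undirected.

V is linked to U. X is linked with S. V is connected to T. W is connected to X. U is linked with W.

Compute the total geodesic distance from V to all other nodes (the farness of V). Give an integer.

Distances from V: S:4, T:1, U:1, W:2, X:3.
Sum = 4 + 1 + 1 + 2 + 3 = 11.

11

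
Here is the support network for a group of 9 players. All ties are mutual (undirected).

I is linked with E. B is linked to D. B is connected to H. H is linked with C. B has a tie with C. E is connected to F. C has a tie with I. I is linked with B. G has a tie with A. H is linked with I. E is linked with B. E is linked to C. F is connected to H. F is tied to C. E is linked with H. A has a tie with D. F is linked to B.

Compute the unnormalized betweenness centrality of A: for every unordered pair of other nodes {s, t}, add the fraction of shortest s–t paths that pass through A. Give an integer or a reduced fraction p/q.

Pairs whose geodesics pass through A — D–G: 1; G–F: 1; G–H: 1; G–B: 1; G–C: 1; G–I: 1; G–E: 1.
All other pairs contribute 0.
Summing the contributions gives betweenness(A) = 7.

7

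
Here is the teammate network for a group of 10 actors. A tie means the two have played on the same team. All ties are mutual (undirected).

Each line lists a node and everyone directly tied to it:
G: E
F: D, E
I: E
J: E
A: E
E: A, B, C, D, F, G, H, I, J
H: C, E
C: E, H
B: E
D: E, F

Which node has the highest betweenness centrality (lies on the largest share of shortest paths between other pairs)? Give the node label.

Unnormalized betweenness of each node: A:0, B:0, C:0, D:0, E:34, F:0, G:0, H:0, I:0, J:0.
E has the largest value, 34, making it the main broker — the node through which the most shortest paths run.

E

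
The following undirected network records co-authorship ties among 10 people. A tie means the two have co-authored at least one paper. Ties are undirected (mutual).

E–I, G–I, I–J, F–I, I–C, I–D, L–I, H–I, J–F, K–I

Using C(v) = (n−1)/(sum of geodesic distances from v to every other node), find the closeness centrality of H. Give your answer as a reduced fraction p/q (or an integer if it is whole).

Distances from H: C:2, D:2, E:2, F:2, G:2, I:1, J:2, K:2, L:2. Sum = 17.
n = 10, so closeness = 9/17.

9/17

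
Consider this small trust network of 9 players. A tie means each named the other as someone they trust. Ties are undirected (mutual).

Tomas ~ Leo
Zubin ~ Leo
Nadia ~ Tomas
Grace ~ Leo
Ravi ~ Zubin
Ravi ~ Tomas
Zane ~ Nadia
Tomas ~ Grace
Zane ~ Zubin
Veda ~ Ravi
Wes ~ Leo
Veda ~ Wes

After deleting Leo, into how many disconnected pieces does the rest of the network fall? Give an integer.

Leo's neighbors (Grace, Tomas, Wes, and Zubin) remain reachable from one another through other ties, so the rest of the network stays in one piece.

1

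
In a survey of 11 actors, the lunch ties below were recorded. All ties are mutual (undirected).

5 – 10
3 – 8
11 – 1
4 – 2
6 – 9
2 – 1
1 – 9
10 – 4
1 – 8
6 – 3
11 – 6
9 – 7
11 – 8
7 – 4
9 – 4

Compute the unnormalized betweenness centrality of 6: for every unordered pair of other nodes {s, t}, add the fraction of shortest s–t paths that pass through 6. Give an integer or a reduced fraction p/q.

15/2

Pairs whose geodesics pass through 6 — 10–11: 1/3; 10–3: 1; 7–11: 1/2; 7–3: 1; 9–11: 1/2; 9–3: 1; 4–11: 1/3; 4–3: 1; 11–5: 1/3; 11–3: 1/2; 5–3: 1.
All other pairs contribute 0.
Summing the contributions gives betweenness(6) = 15/2.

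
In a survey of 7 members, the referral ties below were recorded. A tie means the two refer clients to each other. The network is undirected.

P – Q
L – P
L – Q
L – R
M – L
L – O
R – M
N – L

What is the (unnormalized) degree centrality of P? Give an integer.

2

P is directly tied to L and Q. That is 2 neighbors, so the degree of P is 2.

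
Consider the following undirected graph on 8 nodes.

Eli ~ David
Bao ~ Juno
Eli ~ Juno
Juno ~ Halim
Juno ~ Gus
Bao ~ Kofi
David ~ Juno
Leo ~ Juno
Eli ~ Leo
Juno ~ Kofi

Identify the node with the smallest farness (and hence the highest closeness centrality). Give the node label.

Farness (sum of distances to all others) for each node — Bao:12, David:12, Eli:11, Gus:13, Halim:13, Juno:7, Kofi:12, Leo:12.
The smallest farness is 7, for Juno, so Juno has the highest closeness.

Juno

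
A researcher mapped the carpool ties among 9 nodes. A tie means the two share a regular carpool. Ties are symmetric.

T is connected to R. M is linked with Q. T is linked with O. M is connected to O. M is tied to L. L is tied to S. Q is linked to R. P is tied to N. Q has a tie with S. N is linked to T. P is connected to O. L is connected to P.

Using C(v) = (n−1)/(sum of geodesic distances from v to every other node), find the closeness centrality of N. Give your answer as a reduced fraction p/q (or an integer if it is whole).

8/17

Distances from N: L:2, M:3, O:2, P:1, Q:3, R:2, S:3, T:1. Sum = 17.
n = 9, so closeness = 8/17.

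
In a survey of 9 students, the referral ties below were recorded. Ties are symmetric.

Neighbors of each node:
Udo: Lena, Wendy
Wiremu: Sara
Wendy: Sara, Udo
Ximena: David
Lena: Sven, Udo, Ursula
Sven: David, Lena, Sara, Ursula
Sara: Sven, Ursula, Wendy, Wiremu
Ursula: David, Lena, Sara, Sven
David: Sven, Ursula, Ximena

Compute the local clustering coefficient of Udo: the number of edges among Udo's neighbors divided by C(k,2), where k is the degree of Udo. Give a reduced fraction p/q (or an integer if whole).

0

Udo's neighbors: Lena and Wendy (k = 2).
Possible neighbor pairs: C(2,2) = 1. Edges among them: none → e = 0.
Clustering(Udo) = 0/1.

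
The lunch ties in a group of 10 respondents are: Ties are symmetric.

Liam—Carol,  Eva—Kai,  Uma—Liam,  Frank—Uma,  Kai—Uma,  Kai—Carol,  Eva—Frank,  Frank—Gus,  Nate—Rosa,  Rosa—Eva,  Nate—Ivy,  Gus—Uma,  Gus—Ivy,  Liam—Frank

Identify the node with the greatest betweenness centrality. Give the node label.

Eva

Unnormalized betweenness of each node: Carol:1/2, Eva:53/6, Frank:22/3, Gus:23/3, Ivy:11/3, Kai:31/6, Liam:17/6, Nate:2, Rosa:13/3, Uma:17/3.
Eva has the largest value, 53/6, making it the main broker — the node through which the most shortest paths run.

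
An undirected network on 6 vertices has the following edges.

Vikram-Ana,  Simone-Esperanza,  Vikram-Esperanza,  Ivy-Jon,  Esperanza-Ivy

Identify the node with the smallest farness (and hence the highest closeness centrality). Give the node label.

Farness (sum of distances to all others) for each node — Ana:13, Esperanza:7, Ivy:9, Jon:13, Simone:11, Vikram:9.
The smallest farness is 7, for Esperanza, so Esperanza has the highest closeness.

Esperanza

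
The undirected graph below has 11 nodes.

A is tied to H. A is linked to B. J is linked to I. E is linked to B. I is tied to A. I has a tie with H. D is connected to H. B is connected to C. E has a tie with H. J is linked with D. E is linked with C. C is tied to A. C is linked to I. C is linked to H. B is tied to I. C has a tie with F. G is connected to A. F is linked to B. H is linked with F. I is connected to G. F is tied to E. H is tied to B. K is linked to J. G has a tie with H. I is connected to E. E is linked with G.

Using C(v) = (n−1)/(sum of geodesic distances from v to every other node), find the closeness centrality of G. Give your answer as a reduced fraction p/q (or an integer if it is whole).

10/17

Distances from G: A:1, B:2, C:2, D:2, E:1, F:2, H:1, I:1, J:2, K:3. Sum = 17.
n = 11, so closeness = 10/17.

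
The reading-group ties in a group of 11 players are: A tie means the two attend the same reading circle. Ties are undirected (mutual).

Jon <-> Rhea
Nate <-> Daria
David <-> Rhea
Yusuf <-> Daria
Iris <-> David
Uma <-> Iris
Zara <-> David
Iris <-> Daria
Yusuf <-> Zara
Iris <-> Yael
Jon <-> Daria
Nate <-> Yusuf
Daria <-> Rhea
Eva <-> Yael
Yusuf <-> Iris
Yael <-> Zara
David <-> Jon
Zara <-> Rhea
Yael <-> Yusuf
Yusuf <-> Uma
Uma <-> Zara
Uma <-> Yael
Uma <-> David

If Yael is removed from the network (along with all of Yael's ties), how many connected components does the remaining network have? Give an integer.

2

Without Yael, the remaining ties split the others into: {Daria, David, Iris, Jon, Nate, Rhea, Uma, Yusuf, Zara}; {Eva}.
That's 2 separate components.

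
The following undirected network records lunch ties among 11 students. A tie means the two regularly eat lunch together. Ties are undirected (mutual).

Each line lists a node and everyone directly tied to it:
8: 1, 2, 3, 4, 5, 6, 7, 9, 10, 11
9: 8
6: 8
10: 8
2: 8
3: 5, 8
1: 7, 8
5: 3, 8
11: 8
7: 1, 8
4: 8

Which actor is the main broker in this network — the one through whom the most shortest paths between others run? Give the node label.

8

Unnormalized betweenness of each node: 1:0, 2:0, 3:0, 4:0, 5:0, 6:0, 7:0, 8:43, 9:0, 10:0, 11:0.
8 has the largest value, 43, making it the main broker — the node through which the most shortest paths run.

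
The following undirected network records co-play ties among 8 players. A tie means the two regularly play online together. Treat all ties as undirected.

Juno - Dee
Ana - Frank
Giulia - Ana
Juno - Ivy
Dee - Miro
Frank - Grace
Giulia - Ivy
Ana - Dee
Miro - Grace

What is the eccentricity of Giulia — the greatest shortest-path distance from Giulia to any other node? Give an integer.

Distances from Giulia: Ana:1, Dee:2, Frank:2, Grace:3, Ivy:1, Juno:2, Miro:3.
The largest is 3 (to Grace and Miro), so the eccentricity of Giulia is 3.

3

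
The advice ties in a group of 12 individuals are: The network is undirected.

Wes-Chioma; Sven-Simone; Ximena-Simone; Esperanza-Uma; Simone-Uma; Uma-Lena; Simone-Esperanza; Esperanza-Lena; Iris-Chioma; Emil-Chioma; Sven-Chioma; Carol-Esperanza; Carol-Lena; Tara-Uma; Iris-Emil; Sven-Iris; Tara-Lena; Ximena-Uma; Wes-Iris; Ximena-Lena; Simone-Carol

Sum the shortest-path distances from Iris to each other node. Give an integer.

26

Distances from Iris: Carol:3, Chioma:1, Emil:1, Esperanza:3, Lena:4, Simone:2, Sven:1, Tara:4, Uma:3, Wes:1, Ximena:3.
Sum = 3 + 1 + 1 + 3 + 4 + 2 + 1 + 4 + 3 + 1 + 3 = 26.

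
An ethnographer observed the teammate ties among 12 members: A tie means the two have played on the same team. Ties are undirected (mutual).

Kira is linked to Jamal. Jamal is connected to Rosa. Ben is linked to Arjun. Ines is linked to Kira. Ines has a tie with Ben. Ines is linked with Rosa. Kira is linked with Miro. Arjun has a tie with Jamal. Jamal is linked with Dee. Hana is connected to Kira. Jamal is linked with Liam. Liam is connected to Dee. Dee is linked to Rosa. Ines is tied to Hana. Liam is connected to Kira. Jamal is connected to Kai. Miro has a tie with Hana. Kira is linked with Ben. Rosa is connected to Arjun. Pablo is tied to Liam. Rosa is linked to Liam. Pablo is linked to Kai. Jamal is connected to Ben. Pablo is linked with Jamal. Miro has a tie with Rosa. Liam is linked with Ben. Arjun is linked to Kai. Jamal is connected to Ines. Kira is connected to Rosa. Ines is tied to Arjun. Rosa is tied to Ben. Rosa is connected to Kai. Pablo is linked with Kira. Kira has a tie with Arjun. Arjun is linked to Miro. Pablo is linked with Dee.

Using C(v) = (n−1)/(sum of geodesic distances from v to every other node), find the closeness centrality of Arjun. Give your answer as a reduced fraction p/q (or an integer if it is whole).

Distances from Arjun: Ben:1, Dee:2, Hana:2, Ines:1, Jamal:1, Kai:1, Kira:1, Liam:2, Miro:1, Pablo:2, Rosa:1. Sum = 15.
n = 12, so closeness = 11/15.

11/15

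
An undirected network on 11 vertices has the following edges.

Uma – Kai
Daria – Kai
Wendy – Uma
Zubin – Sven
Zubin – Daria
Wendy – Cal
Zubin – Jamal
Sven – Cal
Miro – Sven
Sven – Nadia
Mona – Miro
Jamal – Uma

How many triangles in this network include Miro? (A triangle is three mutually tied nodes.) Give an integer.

0

Miro's neighbors are Mona and Sven, but none of them are tied to each other, so no triangle contains Miro.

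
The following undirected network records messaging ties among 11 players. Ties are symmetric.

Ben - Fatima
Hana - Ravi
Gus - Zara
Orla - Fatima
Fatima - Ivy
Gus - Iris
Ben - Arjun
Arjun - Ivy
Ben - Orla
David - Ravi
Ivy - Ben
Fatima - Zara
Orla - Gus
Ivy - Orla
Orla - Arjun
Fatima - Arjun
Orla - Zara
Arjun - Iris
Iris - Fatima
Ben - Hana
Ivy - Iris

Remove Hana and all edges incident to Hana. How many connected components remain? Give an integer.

Without Hana, the remaining ties split the others into: {Arjun, Ben, Fatima, Gus, Iris, Ivy, Orla, Zara}; {David, Ravi}.
That's 2 separate components.

2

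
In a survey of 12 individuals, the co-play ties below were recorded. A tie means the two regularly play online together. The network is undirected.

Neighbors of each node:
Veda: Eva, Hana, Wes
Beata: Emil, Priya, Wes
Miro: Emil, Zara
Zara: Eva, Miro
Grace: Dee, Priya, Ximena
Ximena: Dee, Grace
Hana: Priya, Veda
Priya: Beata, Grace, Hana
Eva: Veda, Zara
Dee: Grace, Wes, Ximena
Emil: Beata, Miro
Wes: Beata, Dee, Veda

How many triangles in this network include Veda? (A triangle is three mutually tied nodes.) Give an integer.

0

Veda's neighbors are Eva, Hana, and Wes, but none of them are tied to each other, so no triangle contains Veda.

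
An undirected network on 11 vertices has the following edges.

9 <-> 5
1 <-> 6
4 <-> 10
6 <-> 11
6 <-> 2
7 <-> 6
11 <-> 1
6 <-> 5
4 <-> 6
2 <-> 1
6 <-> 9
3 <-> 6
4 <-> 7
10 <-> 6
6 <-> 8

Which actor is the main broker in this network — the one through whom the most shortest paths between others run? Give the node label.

6

Unnormalized betweenness of each node: 1:1/2, 2:0, 3:0, 4:1/2, 5:0, 6:39, 7:0, 8:0, 9:0, 10:0, 11:0.
6 has the largest value, 39, making it the main broker — the node through which the most shortest paths run.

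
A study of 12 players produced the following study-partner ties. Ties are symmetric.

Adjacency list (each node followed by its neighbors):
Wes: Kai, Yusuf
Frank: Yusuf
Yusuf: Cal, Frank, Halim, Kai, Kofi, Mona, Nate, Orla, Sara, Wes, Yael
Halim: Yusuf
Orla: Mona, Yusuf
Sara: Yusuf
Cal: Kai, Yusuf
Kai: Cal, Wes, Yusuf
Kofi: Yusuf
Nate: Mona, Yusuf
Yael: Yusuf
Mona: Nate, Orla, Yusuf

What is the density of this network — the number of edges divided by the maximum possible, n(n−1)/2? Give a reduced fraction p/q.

5/22

There are 15 edges and 12 nodes, so the maximum possible is C(12,2) = 66.
Density = 15/66 = 5/22.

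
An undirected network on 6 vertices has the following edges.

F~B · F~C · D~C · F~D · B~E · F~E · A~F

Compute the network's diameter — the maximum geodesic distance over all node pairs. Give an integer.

2

Eccentricity of each node (its greatest distance to any other): A:2, B:2, C:2, D:2, E:2, F:1.
The maximum eccentricity is 2, realized for instance by the pair B–A via B – F – A. So the diameter is 2.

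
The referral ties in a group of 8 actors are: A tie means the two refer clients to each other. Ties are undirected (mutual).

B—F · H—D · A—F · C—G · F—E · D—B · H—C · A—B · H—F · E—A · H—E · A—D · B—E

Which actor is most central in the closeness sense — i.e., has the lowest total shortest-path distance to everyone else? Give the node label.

Farness (sum of distances to all others) for each node — A:13, B:13, C:14, D:12, E:11, F:11, G:20, H:10.
The smallest farness is 10, for H, so H has the highest closeness.

H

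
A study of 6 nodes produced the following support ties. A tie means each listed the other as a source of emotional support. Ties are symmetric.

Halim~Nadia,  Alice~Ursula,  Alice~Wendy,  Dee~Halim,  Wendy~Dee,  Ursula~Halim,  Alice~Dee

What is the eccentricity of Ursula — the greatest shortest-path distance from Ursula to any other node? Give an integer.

2

Distances from Ursula: Alice:1, Dee:2, Halim:1, Nadia:2, Wendy:2.
The largest is 2 (to Dee, Wendy, and Nadia), so the eccentricity of Ursula is 2.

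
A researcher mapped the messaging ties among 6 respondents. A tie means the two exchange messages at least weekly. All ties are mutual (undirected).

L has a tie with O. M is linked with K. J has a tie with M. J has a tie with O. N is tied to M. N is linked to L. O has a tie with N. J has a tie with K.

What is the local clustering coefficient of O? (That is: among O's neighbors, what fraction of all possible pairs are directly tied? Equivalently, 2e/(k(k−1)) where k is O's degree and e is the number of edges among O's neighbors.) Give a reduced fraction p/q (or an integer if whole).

O's neighbors: J, L, and N (k = 3).
Possible neighbor pairs: C(3,2) = 3. Edges among them: L–N → e = 1.
Clustering(O) = 1/3.

1/3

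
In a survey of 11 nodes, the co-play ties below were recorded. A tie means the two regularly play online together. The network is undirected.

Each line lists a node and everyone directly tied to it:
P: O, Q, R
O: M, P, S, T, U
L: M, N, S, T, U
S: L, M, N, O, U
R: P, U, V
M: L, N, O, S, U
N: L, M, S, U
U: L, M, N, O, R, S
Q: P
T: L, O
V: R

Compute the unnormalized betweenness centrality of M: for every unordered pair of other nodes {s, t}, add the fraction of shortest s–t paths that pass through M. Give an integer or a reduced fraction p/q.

Pairs whose geodesics pass through M — P–L: 1/5; P–N: 1/4; Q–L: 1/5; Q–N: 1/4; L–O: 1/4; O–N: 1/3.
All other pairs contribute 0.
Summing the contributions gives betweenness(M) = 89/60.

89/60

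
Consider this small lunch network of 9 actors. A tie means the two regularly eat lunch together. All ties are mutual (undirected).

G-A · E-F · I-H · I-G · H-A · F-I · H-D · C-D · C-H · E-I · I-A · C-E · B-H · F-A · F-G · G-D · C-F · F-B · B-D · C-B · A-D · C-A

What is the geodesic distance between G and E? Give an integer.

One shortest route is G – F – E, which uses 2 edges, and G and E are not directly tied, so nothing shorter exists. So d(G,E) = 2.

2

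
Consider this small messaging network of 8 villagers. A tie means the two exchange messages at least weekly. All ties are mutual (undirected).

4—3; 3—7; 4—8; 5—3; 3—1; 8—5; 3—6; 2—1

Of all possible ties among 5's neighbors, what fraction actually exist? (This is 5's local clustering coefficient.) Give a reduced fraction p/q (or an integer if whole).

0

5's neighbors: 3 and 8 (k = 2).
Possible neighbor pairs: C(2,2) = 1. Edges among them: none → e = 0.
Clustering(5) = 0/1.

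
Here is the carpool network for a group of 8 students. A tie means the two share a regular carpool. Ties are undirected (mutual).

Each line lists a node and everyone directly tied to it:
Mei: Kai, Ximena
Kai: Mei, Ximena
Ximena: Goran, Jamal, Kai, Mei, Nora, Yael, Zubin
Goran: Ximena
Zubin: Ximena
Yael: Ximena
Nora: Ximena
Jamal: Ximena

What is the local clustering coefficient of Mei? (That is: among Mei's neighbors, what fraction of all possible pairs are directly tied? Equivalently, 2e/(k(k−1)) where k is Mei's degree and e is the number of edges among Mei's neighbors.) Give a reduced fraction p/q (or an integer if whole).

1

Mei's neighbors: Kai and Ximena (k = 2).
Possible neighbor pairs: C(2,2) = 1. Edges among them: Kai–Ximena → e = 1.
Clustering(Mei) = 1/1.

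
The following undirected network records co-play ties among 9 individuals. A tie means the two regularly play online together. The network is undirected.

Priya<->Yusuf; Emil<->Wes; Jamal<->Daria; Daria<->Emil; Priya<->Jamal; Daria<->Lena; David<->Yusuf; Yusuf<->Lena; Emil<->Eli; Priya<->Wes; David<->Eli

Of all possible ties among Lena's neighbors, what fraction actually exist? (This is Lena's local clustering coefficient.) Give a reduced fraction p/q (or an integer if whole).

Lena's neighbors: Daria and Yusuf (k = 2).
Possible neighbor pairs: C(2,2) = 1. Edges among them: none → e = 0.
Clustering(Lena) = 0/1.

0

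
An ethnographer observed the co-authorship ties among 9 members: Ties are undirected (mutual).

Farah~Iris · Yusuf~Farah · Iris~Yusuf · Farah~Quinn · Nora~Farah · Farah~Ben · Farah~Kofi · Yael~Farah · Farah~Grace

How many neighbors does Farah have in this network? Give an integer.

8

Farah is directly tied to Ben, Grace, Iris, Kofi, Nora, Quinn, Yael, and Yusuf. That is 8 neighbors, so the degree of Farah is 8.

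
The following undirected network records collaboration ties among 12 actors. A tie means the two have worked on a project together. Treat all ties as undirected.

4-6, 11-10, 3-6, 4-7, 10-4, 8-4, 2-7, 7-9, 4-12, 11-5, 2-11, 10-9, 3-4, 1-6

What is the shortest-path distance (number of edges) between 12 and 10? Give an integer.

One shortest route is 12 – 4 – 10, which uses 2 edges, and 12 and 10 are not directly tied, so nothing shorter exists. So d(12,10) = 2.

2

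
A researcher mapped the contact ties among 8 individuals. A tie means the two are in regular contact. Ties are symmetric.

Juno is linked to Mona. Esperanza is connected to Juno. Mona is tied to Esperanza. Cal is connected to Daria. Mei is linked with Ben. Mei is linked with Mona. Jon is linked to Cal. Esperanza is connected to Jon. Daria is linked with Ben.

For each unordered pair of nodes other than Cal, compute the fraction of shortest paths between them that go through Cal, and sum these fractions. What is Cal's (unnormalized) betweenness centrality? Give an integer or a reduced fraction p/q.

7/2

Pairs whose geodesics pass through Cal — Jon–Ben: 1; Jon–Daria: 1; Esperanza–Daria: 1; Juno–Daria: 1/2.
All other pairs contribute 0.
Summing the contributions gives betweenness(Cal) = 7/2.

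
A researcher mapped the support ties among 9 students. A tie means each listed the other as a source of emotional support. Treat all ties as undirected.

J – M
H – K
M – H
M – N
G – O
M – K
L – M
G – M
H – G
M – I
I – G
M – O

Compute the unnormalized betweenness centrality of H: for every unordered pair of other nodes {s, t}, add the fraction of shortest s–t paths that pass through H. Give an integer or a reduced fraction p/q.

1/2

Pairs whose geodesics pass through H — G–K: 1/2.
All other pairs contribute 0.
Summing the contributions gives betweenness(H) = 1/2.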